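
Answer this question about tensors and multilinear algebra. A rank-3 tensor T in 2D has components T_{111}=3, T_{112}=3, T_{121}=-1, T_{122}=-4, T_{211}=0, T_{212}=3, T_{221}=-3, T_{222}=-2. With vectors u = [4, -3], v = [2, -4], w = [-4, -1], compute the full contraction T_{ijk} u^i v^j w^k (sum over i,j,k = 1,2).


S = sum over i,j,k of T_{ijk} u_i v_j w_k. Expanding all 8 terms:
T_{111}*u_1*v_1*w_1 = 3*4*2*-4 = -96  (running total: -96)
T_{112}*u_1*v_1*w_2 = 3*4*2*-1 = -24  (running total: -120)
T_{121}*u_1*v_2*w_1 = -1*4*-4*-4 = -64  (running total: -184)
T_{122}*u_1*v_2*w_2 = -4*4*-4*-1 = -64  (running total: -248)
T_{211}*u_2*v_1*w_1 = 0*-3*2*-4 = 0  (running total: -248)
T_{212}*u_2*v_1*w_2 = 3*-3*2*-1 = 18  (running total: -230)
T_{221}*u_2*v_2*w_1 = -3*-3*-4*-4 = 144  (running total: -86)
T_{222}*u_2*v_2*w_2 = -2*-3*-4*-1 = 24  (running total: -62)
S = -62

-62


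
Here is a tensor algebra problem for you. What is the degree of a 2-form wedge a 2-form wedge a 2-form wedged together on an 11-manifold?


The degree of a wedge product is the sum of the degrees of the individual forms.
Degrees: 2, 2, 2
Total degree = 2 + 2 + 2 = 6

6


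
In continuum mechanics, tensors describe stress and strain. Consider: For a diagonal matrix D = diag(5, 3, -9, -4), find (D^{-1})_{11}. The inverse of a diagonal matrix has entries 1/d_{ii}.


For a diagonal matrix, the inverse has entries (D^{-1})_{ii} = 1/d_{ii}.
The diagonal entries are: d_{11} = 5, d_{22} = 3, d_{33} = -9, d_{44} = -4
We need (D^{-1})_{11} = 1/d_{11} = 1/5 = 1/5

1/5


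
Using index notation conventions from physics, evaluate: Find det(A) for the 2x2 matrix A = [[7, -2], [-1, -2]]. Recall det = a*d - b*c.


For a 2x2 matrix [[a, b], [c, d]], det = a*d - b*c.
a = 7, b = -2, c = -1, d = -2
a*d = 7 * -2 = -14
b*c = -2 * -1 = 2
det = -14 - 2 = -16

-16


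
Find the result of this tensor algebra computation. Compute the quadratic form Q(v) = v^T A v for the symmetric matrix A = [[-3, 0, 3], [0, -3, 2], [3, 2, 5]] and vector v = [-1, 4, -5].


First compute Av:
(Av)_1 = -3*-1 + 0*4 + 3*-5 = -12
(Av)_2 = 0*-1 + -3*4 + 2*-5 = -22
(Av)_3 = 3*-1 + 2*4 + 5*-5 = -20
Av = [-12, -22, -20]
Then v^T (Av) = -1*-12 + 4*-22 + -5*-20
= 12 + -88 + 100 = 24

24


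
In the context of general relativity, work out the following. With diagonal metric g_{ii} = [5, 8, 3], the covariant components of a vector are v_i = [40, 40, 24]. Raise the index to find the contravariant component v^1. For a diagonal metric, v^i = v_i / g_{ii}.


To raise an index with a diagonal metric: v^i = v_i / g_{ii}.
For index 1: v_1 = 40, g_{11} = 5
v^1 = 40 / 5 = 8

8


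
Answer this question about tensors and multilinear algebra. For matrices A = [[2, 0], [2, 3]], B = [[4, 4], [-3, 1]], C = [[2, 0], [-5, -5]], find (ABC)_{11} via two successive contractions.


(ABC)_{11} = sum_m (AB)_{1m} C_{m1}. First compute row 1 of AB.
(AB)_{11} = 2*4 + 0*-3 = 8
(AB)_{12} = 2*4 + 0*1 = 8
Now contract with column 1 of C:
(AB)_{11} * C_{11} = 8 * 2 = 16
(AB)_{12} * C_{21} = 8 * -5 = -40
(ABC)_{11} = 16 + -40 = -24

-24


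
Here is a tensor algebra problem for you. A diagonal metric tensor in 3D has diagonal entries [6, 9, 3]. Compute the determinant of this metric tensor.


For a diagonal metric, the determinant is the product of diagonal entries.
Diagonal entries: 6, 9, 3
det(g) = 6 * 9 * 3 = 162

162


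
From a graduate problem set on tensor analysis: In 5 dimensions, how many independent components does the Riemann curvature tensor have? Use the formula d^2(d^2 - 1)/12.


The Riemann tensor in d dimensions has d^2(d^2 - 1)/12 independent components.
d = 5, so d^2 = 25
d^2 - 1 = 24
d^2(d^2 - 1) = 25 * 24 = 600
Divide by 12: 600 / 12 = 50

50


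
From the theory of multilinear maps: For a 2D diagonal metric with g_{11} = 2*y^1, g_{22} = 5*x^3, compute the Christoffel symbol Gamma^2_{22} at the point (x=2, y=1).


For a diagonal metric, Gamma^k_{ij} = (1/2) g^{kk} (dg_{ik}/dx_j + dg_{jk}/dx_i - dg_{ij}/dx_k).
The metric is diagonal, so g_{ab} = 0 for a != b.
At the given point: g_{11} = 2, g_{22} = 40
g^{22} = 1/40
dg_{22}/dx_2 = dg_{22}/dx_2 = 0
dg_{22}/dx_2 = dg_{22}/dx_2 = 0
dg_{22}/dx_2 = dg_{22}/dx_2 = 0
Numerator = 0 + 0 - 0 = 0
Gamma^2_{22} = 0 / (2 * 40) = 0

0


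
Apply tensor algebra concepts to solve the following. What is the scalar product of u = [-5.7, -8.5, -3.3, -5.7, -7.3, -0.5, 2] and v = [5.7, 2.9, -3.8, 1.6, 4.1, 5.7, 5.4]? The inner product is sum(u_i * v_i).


The inner product u . v = sum of u_i * v_i.
Term-by-term: -5.7 * 5.7, -8.5 * 2.9, -3.3 * -3.8, -5.7 * 1.6, -7.3 * 4.1, -0.5 * 5.7, 2 * 5.4
Products: -32.49, -24.65, 12.54, -9.12, -29.93, -2.85, 10.8
Sum = -32.49 + -24.65 + 12.54 + -9.12 + -29.93 + -2.85 + 10.8 = -75.7

-75.7


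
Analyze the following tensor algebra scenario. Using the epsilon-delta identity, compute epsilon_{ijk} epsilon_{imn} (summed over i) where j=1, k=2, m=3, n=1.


Using the identity: epsilon_{ijk} epsilon_{imn} = delta_{jm} delta_{kn} - delta_{jn} delta_{km}.
delta_{13} = 0
delta_{21} = 0
delta_{11} = 1
delta_{23} = 0
Result = 0 * 0 - 1 * 0 = 0 - 0 = 0

0


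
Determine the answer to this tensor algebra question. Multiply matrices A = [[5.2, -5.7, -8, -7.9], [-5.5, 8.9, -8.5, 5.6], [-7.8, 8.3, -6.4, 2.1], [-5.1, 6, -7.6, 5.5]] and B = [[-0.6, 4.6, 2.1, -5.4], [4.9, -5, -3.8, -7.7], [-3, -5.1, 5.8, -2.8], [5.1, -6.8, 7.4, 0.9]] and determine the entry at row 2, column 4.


(AB)_{ij} = sum_k A_{ik} B_{kj}.
For i=2, j=4:
A_{21} * B_{14} = -5.5 * -5.4 = 29.7
A_{22} * B_{24} = 8.9 * -7.7 = -68.53
A_{23} * B_{34} = -8.5 * -2.8 = 23.8
A_{24} * B_{44} = 5.6 * 0.9 = 5.04
Sum = 29.7 + -68.53 + 23.8 + 5.04 = -9.99

-9.99


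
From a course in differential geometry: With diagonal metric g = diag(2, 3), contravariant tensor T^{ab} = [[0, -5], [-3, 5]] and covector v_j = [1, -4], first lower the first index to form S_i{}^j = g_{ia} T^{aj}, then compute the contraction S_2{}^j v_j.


Step 1: lower the first index. For a diagonal metric, g_{ia} T^{aj} = g_{ii} T^{ij} (no sum on i).
g_{22} = 3
S_2{}^1 = 3 * T^{21} = 3 * -3 = -9
S_2{}^2 = 3 * T^{22} = 3 * 5 = 15
Step 2: contract S_2{}^j with v_j.
S_2{}^1 * v_1 = -9 * 1 = -9
S_2{}^2 * v_2 = 15 * -4 = -60
Result = -9 + -60 = -69

-69


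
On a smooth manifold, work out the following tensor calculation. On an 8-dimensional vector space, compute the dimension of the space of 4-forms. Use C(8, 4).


The dimension of the space of p-forms on an n-dimensional space is C(n, p).
n = 8, p = 4
C(8, 4) = 8! / (4! * 4!) = 70

70


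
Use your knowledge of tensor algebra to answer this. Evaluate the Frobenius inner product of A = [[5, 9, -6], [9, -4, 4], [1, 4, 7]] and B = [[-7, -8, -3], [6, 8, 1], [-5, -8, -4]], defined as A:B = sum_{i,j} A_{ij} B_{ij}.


A:B = sum over all i,j of A_{ij} * B_{ij}.
Row 1: 5*-7=-35, 9*-8=-72, -6*-3=18 => row sum = -89
Row 2: 9*6=54, -4*8=-32, 4*1=4 => row sum = 26
Row 3: 1*-5=-5, 4*-8=-32, 7*-4=-28 => row sum = -65
Total = -89 + 26 + -65 = -128

-128


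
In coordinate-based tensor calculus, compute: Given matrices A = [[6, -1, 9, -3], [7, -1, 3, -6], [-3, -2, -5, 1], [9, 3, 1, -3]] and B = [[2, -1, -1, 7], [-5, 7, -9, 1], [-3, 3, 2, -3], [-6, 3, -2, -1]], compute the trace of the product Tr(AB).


Tr(AB) = sum_i (AB)_{ii} where (AB)_{ii} = sum_k A_{ik} B_{ki}.
(AB)_{11} = 6*2 + -1*-5 + 9*-3 + -3*-6 = 8
(AB)_{22} = 7*-1 + -1*7 + 3*3 + -6*3 = -23
(AB)_{33} = -3*-1 + -2*-9 + -5*2 + 1*-2 = 9
(AB)_{44} = 9*7 + 3*1 + 1*-3 + -3*-1 = 66
Tr(AB) = 8 + -23 + 9 + 66 = 60

60


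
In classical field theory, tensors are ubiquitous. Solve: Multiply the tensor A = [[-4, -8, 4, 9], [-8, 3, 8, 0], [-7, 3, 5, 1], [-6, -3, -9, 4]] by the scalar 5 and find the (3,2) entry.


Scalar multiplication: (cA)_{ij} = c * A_{ij}.
c = 5
A_{32} = 3
(cA)_{32} = 5 * 3 = 15

15


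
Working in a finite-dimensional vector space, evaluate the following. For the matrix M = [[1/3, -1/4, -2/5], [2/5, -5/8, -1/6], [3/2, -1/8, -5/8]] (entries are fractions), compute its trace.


The trace is the sum of diagonal entries.
Diagonal: M[1,1] = 1/3, M[2,2] = -5/8, M[3,3] = -5/8
Tr(M) = 1/3 + -5/8 + -5/8
Computing step by step:
After adding M[1,1]: 1/3
After adding M[2,2]: -7/24
After adding M[3,3]: -11/12
Tr(M) = -11/12

-11/12


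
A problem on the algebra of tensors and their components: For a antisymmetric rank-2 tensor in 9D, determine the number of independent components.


A antisymmetric rank-2 tensor in d dimensions has d(d-1)/2 independent components.
d = 9
d(d-1)/2 = 9 * 8 / 2 = 72 / 2 = 36

36


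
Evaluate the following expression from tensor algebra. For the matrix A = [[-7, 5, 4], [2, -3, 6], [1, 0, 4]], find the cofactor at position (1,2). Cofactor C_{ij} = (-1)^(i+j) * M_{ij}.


To find cofactor C_{12}, delete row 1 and column 2.
The resulting 2x2 submatrix is: [[2, 6], [1, 4]]
Minor M_{12} = 2*4 - 6*1
  = 8 - 6 = 2
Sign = (-1)^(1+2) = (-1)^3 = -1
Cofactor C_{12} = -1 * 2 = -2

-2


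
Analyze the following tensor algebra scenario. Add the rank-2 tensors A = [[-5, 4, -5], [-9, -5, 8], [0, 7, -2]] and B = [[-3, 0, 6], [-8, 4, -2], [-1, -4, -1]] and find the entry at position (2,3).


Tensor addition is component-wise: (A + B)_{ij} = A_{ij} + B_{ij}.
A_{23} = 8
B_{23} = -2
(A + B)_{23} = 8 + -2 = 6

6


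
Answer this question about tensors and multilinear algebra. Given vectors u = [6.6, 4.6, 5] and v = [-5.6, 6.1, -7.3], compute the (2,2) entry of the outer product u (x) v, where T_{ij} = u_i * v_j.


The outer product entry T_{ij} = u_i * v_j.
We need i=2, j=2.
u_2 = 4.6, v_2 = 6.1
T_{2,2} = 4.6 * 6.1 = 28.06

28.06


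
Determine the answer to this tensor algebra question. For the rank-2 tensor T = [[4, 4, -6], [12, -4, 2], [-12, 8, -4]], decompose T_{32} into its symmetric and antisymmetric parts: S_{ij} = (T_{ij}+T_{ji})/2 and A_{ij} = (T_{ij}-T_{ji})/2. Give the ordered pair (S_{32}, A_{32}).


T_{32} = 8
T_{23} = 2
S_{32} = (8 + 2)/2 = 10/2 = 5
A_{32} = (8 - 2)/2 = 6/2 = 3
Check: S + A = 5 + 3 = 8 = T_{32}.

(5, 3)


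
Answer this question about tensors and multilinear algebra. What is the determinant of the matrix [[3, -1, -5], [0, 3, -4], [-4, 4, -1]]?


Expanding along the first row, det(A) = a11*M_11 - a12*M_12 + a13*M_13, where M_1j is the (1,j) minor.
Minor M_11 = 3*-1 - -4*4 = 13
Minor M_12 = 0*-1 - -4*-4 = -16
Minor M_13 = 0*4 - 3*-4 = 12
det = 3*(13) - -1*(-16) + -5*(12)
    = 39 - 16 + -60
    = -37

-37


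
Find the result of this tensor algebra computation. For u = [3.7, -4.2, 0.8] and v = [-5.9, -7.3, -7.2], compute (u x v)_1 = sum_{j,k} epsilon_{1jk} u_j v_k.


(u x v)_1 = sum_{j,k} epsilon_{1jk} u_j v_k. Only permutations of (1,2,3) contribute; the two non-zero terms are:
eps_{123} u_2 v_3 = 1 * -4.2 * -7.2 = 30.24
eps_{132} u_3 v_2 = -1 * 0.8 * -7.3 = 5.84
(u x v)_1 = 36.08

36.08


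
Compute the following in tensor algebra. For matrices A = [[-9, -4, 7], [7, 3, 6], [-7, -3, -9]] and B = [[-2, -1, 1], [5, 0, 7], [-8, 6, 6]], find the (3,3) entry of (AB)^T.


(AB)^T_{ij} = (AB)_{ji} = sum_k A_{jk} B_{ki}.
For i=3, j=3 we need (AB)_{33}:
A_{31} * B_{13} = -7 * 1 = -7
A_{32} * B_{23} = -3 * 7 = -21
A_{33} * B_{33} = -9 * 6 = -54
Sum = -7 + -21 + -54 = -82

-82


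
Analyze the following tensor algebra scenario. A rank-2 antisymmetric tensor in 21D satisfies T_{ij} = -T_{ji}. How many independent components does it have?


An antisymmetric rank-2 tensor satisfies A_{ij} = -A_{ji}, so diagonal entries are zero.
The independent components are the upper-triangular entries: C(n, 2) = n(n-1)/2.
n = 21
C(21, 2) = 21 * 20 / 2 = 420 / 2 = 210

210


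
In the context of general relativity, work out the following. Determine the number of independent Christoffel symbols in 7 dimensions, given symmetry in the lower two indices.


Christoffel symbols Gamma^k_{ij} are symmetric in i,j, so there are d * d(d+1)/2 independent symbols.
d = 7
d(d+1)/2 = 7 * 8 / 2 = 28
Total = 7 * 28 = 196

196


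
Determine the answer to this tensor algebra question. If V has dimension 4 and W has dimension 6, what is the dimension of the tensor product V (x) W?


The dimension of a tensor product is the product of dimensions.
dim(V) = 4, dim(W) = 6
dim(V (x) W) = 4 * 6 = 24

24


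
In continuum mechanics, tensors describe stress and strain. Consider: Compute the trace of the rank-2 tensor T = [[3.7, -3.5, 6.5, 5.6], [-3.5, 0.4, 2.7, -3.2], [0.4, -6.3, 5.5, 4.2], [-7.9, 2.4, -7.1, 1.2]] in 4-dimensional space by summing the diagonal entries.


The contraction (trace) of a rank-2 tensor is the sum of its diagonal elements.
Diagonal entries: A[1,1] = 3.7, A[2,2] = 0.4, A[3,3] = 5.5, A[4,4] = 1.2
Tr(A) = 3.7 + 0.4 + 5.5 + 1.2 = 10.8

10.8


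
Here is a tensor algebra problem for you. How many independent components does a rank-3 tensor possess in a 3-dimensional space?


The number of components of a rank-r tensor in d dimensions is d^r.
Here d = 3 and r = 3.
3^3 = 27

27


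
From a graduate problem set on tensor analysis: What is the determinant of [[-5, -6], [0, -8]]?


For a 2x2 matrix [[a, b], [c, d]], det = a*d - b*c.
a = -5, b = -6, c = 0, d = -8
a*d = -5 * -8 = 40
b*c = -6 * 0 = 0
det = 40 - 0 = 40

40


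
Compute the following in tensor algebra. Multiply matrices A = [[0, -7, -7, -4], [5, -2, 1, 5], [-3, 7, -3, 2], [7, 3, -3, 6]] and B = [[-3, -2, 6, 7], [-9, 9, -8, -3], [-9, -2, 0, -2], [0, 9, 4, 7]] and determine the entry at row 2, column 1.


(AB)_{ij} = sum_k A_{ik} B_{kj}.
For i=2, j=1:
A_{21} * B_{11} = 5 * -3 = -15
A_{22} * B_{21} = -2 * -9 = 18
A_{23} * B_{31} = 1 * -9 = -9
A_{24} * B_{41} = 5 * 0 = 0
Sum = -15 + 18 + -9 + 0 = -6

-6


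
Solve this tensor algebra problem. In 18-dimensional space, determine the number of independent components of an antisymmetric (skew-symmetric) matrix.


An antisymmetric rank-2 tensor satisfies A_{ij} = -A_{ji}, so diagonal entries are zero.
The independent components are the upper-triangular entries: C(n, 2) = n(n-1)/2.
n = 18
C(18, 2) = 18 * 17 / 2 = 306 / 2 = 153

153


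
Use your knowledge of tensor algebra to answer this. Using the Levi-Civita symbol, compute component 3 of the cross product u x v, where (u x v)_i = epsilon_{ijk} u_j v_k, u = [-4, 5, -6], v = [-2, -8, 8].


(u x v)_3 = sum_{j,k} epsilon_{3jk} u_j v_k. Only permutations of (1,2,3) contribute; the two non-zero terms are:
eps_{312} u_1 v_2 = 1 * -4 * -8 = 32
eps_{321} u_2 v_1 = -1 * 5 * -2 = 10
(u x v)_3 = 42

42


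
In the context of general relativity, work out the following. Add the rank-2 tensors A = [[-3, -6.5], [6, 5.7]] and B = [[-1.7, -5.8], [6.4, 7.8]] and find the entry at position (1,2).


Tensor addition is component-wise: (A + B)_{ij} = A_{ij} + B_{ij}.
A_{12} = -6.5
B_{12} = -5.8
(A + B)_{12} = -6.5 + -5.8 = -12.3

-12.3


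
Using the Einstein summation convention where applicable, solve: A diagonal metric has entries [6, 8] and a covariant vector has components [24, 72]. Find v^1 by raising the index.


To raise an index with a diagonal metric: v^i = v_i / g_{ii}.
For index 1: v_1 = 24, g_{11} = 6
v^1 = 24 / 6 = 4

4


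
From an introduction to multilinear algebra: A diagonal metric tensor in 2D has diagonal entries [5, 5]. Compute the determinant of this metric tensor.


For a diagonal metric, the determinant is the product of diagonal entries.
Diagonal entries: 5, 5
det(g) = 5 * 5 = 25

25


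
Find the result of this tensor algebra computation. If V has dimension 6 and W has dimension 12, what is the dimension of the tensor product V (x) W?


The dimension of a tensor product is the product of dimensions.
dim(V) = 6, dim(W) = 12
dim(V (x) W) = 6 * 12 = 72

72


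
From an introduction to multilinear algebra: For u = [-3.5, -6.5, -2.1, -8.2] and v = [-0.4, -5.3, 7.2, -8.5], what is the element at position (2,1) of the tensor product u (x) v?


The outer product entry T_{ij} = u_i * v_j.
We need i=2, j=1.
u_2 = -6.5, v_1 = -0.4
T_{2,1} = -6.5 * -0.4 = 2.6

2.6


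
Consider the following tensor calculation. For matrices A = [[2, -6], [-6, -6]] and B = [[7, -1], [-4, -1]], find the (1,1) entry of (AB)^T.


(AB)^T_{ij} = (AB)_{ji} = sum_k A_{jk} B_{ki}.
For i=1, j=1 we need (AB)_{11}:
A_{11} * B_{11} = 2 * 7 = 14
A_{12} * B_{21} = -6 * -4 = 24
Sum = 14 + 24 = 38

38


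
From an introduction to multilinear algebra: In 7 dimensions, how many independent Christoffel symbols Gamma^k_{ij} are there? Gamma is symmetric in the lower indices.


Christoffel symbols Gamma^k_{ij} are symmetric in i,j, so there are d * d(d+1)/2 independent symbols.
d = 7
d(d+1)/2 = 7 * 8 / 2 = 28
Total = 7 * 28 = 196

196


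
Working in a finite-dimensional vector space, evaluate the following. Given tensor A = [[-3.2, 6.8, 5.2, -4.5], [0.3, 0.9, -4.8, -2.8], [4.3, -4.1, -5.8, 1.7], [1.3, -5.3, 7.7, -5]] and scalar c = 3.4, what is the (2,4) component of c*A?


Scalar multiplication: (cA)_{ij} = c * A_{ij}.
c = 3.4
A_{24} = -2.8
(cA)_{24} = 3.4 * -2.8 = -9.52

-9.52


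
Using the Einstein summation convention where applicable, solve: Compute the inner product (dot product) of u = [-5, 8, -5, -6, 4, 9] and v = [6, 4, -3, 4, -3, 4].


The inner product u . v = sum of u_i * v_i.
Term-by-term: -5 * 6, 8 * 4, -5 * -3, -6 * 4, 4 * -3, 9 * 4
Products: -30, 32, 15, -24, -12, 36
Sum = -30 + 32 + 15 + -24 + -12 + 36 = 17

17


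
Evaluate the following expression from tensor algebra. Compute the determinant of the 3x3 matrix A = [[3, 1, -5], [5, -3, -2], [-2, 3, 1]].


Expanding along the first row, det(A) = a11*M_11 - a12*M_12 + a13*M_13, where M_1j is the (1,j) minor.
Minor M_11 = -3*1 - -2*3 = 3
Minor M_12 = 5*1 - -2*-2 = 1
Minor M_13 = 5*3 - -3*-2 = 9
det = 3*(3) - 1*(1) + -5*(9)
    = 9 - 1 + -45
    = -37

-37


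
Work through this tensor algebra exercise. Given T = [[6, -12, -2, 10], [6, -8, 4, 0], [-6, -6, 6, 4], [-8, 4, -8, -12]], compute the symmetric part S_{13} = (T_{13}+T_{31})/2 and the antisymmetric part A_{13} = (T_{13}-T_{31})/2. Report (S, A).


T_{13} = -2
T_{31} = -6
S_{13} = (-2 + -6)/2 = -8/2 = -4
A_{13} = (-2 - -6)/2 = 4/2 = 2
Check: S + A = -4 + 2 = -2 = T_{13}.

(-4, 2)


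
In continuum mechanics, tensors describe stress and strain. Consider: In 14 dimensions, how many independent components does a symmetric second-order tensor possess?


A symmetric rank-2 tensor in d dimensions has d(d+1)/2 independent components.
d = 14
d(d+1)/2 = 14 * 15 / 2 = 210 / 2 = 105

105


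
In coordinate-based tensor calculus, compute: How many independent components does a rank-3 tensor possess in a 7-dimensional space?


The number of components of a rank-r tensor in d dimensions is d^r.
Here d = 7 and r = 3.
7^3 = 343

343


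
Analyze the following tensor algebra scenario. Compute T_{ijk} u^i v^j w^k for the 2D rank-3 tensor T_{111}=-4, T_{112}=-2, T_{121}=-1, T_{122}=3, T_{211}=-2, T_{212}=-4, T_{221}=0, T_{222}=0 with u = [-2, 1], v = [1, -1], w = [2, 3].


S = sum over i,j,k of T_{ijk} u_i v_j w_k. Expanding all 8 terms:
T_{111}*u_1*v_1*w_1 = -4*-2*1*2 = 16  (running total: 16)
T_{112}*u_1*v_1*w_2 = -2*-2*1*3 = 12  (running total: 28)
T_{121}*u_1*v_2*w_1 = -1*-2*-1*2 = -4  (running total: 24)
T_{122}*u_1*v_2*w_2 = 3*-2*-1*3 = 18  (running total: 42)
T_{211}*u_2*v_1*w_1 = -2*1*1*2 = -4  (running total: 38)
T_{212}*u_2*v_1*w_2 = -4*1*1*3 = -12  (running total: 26)
T_{221}*u_2*v_2*w_1 = 0*1*-1*2 = 0  (running total: 26)
T_{222}*u_2*v_2*w_2 = 0*1*-1*3 = 0  (running total: 26)
S = 26

26


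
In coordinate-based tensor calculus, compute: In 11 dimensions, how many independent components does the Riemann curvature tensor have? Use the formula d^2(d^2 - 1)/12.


The Riemann tensor in d dimensions has d^2(d^2 - 1)/12 independent components.
d = 11, so d^2 = 121
d^2 - 1 = 120
d^2(d^2 - 1) = 121 * 120 = 14520
Divide by 12: 14520 / 12 = 1210

1210


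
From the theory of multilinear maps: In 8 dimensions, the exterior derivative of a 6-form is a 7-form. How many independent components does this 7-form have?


The exterior derivative of a p-form is a (p+1)-form.
Its number of independent components is C(n, p+1).
n = 8, p+1 = 7
C(8, 7) = 8

8


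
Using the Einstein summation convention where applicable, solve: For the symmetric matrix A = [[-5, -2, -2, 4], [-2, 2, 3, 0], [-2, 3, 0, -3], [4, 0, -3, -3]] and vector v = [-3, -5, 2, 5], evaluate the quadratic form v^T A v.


First compute Av:
(Av)_1 = -5*-3 + -2*-5 + -2*2 + 4*5 = 41
(Av)_2 = -2*-3 + 2*-5 + 3*2 + 0*5 = 2
(Av)_3 = -2*-3 + 3*-5 + 0*2 + -3*5 = -24
(Av)_4 = 4*-3 + 0*-5 + -3*2 + -3*5 = -33
Av = [41, 2, -24, -33]
Then v^T (Av) = -3*41 + -5*2 + 2*-24 + 5*-33
= -123 + -10 + -48 + -165 = -346

-346


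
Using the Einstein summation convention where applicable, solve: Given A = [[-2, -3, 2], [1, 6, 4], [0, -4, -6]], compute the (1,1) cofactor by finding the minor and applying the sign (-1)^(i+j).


To find cofactor C_{11}, delete row 1 and column 1.
The resulting 2x2 submatrix is: [[6, 4], [-4, -6]]
Minor M_{11} = 6*-6 - 4*-4
  = -36 - -16 = -20
Sign = (-1)^(1+1) = (-1)^2 = 1
Cofactor C_{11} = 1 * -20 = -20

-20


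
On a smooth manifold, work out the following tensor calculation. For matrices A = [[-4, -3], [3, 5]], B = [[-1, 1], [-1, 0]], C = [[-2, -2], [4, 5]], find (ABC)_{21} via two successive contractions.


(ABC)_{21} = sum_m (AB)_{2m} C_{m1}. First compute row 2 of AB.
(AB)_{21} = 3*-1 + 5*-1 = -8
(AB)_{22} = 3*1 + 5*0 = 3
Now contract with column 1 of C:
(AB)_{21} * C_{11} = -8 * -2 = 16
(AB)_{22} * C_{21} = 3 * 4 = 12
(ABC)_{21} = 16 + 12 = 28

28


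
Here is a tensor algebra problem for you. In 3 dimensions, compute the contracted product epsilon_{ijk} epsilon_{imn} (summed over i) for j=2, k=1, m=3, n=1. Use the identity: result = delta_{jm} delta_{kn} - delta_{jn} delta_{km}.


Using the identity: epsilon_{ijk} epsilon_{imn} = delta_{jm} delta_{kn} - delta_{jn} delta_{km}.
delta_{23} = 0
delta_{11} = 1
delta_{21} = 0
delta_{13} = 0
Result = 0 * 1 - 0 * 0 = 0 - 0 = 0

0


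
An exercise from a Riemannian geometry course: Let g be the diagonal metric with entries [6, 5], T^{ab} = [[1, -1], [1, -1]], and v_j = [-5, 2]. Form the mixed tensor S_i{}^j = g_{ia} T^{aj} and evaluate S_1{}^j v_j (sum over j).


Step 1: lower the first index. For a diagonal metric, g_{ia} T^{aj} = g_{ii} T^{ij} (no sum on i).
g_{11} = 6
S_1{}^1 = 6 * T^{11} = 6 * 1 = 6
S_1{}^2 = 6 * T^{12} = 6 * -1 = -6
Step 2: contract S_1{}^j with v_j.
S_1{}^1 * v_1 = 6 * -5 = -30
S_1{}^2 * v_2 = -6 * 2 = -12
Result = -30 + -12 = -42

-42


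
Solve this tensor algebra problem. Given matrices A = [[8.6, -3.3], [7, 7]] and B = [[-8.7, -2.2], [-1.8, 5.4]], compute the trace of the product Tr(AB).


Tr(AB) = sum_i (AB)_{ii} where (AB)_{ii} = sum_k A_{ik} B_{ki}.
(AB)_{11} = 8.6*-8.7 + -3.3*-1.8 = -68.88
(AB)_{22} = 7*-2.2 + 7*5.4 = 22.4
Tr(AB) = -68.88 + 22.4 = -46.48

-46.48


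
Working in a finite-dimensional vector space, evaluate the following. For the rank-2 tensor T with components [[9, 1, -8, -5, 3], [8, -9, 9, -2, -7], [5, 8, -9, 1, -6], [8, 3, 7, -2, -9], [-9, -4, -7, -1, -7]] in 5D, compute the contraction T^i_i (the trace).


The contraction (trace) of a rank-2 tensor is the sum of its diagonal elements.
Diagonal entries: A[1,1] = 9, A[2,2] = -9, A[3,3] = -9, A[4,4] = -2, A[5,5] = -7
Tr(A) = 9 + -9 + -9 + -2 + -7 = -18

-18


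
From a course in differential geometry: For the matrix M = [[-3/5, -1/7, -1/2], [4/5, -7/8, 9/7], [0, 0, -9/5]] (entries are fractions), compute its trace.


The trace is the sum of diagonal entries.
Diagonal: M[1,1] = -3/5, M[2,2] = -7/8, M[3,3] = -9/5
Tr(M) = -3/5 + -7/8 + -9/5
Computing step by step:
After adding M[1,1]: -3/5
After adding M[2,2]: -59/40
After adding M[3,3]: -131/40
Tr(M) = -131/40

-131/40


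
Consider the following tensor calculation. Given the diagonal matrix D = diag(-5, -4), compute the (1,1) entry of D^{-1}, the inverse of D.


For a diagonal matrix, the inverse has entries (D^{-1})_{ii} = 1/d_{ii}.
The diagonal entries are: d_{11} = -5, d_{22} = -4
We need (D^{-1})_{11} = 1/d_{11} = 1/-5 = -1/5

-1/5


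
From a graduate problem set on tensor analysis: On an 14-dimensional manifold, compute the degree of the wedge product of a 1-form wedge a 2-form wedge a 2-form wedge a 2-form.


The degree of a wedge product is the sum of the degrees of the individual forms.
Degrees: 1, 2, 2, 2
Total degree = 1 + 2 + 2 + 2 = 7

7


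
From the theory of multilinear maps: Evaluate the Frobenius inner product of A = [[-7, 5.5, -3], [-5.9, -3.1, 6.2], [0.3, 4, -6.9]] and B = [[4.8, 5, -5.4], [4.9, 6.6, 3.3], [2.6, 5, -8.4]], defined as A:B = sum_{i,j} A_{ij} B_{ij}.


A:B = sum over all i,j of A_{ij} * B_{ij}.
Row 1: -7*4.8=-33.6, 5.5*5=27.5, -3*-5.4=16.2 => row sum = 10.1
Row 2: -5.9*4.9=-28.91, -3.1*6.6=-20.46, 6.2*3.3=20.46 => row sum = -28.91
Row 3: 0.3*2.6=0.78, 4*5=20, -6.9*-8.4=57.96 => row sum = 78.74
Total = 10.1 + -28.91 + 78.74 = 59.93

59.93


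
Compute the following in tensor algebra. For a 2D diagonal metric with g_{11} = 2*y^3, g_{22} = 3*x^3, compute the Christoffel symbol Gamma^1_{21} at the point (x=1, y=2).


For a diagonal metric, Gamma^k_{ij} = (1/2) g^{kk} (dg_{ik}/dx_j + dg_{jk}/dx_i - dg_{ij}/dx_k).
The metric is diagonal, so g_{ab} = 0 for a != b.
At the given point: g_{11} = 16, g_{22} = 3
g^{11} = 1/16
dg_{21}/dx_1 = 0 (off-diagonal)
dg_{11}/dx_2 = dg_{11}/dx_2 = 24
dg_{21}/dx_1 = 0 (off-diagonal)
Numerator = 0 + 24 - 0 = 24
Gamma^1_{21} = 24 / (2 * 16) = 3/4

3/4


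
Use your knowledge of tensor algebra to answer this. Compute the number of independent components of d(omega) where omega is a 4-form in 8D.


The exterior derivative of a p-form is a (p+1)-form.
Its number of independent components is C(n, p+1).
n = 8, p+1 = 5
C(8, 5) = 56

56


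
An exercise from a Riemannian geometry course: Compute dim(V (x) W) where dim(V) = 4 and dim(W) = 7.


The dimension of a tensor product is the product of dimensions.
dim(V) = 4, dim(W) = 7
dim(V (x) W) = 4 * 7 = 28

28


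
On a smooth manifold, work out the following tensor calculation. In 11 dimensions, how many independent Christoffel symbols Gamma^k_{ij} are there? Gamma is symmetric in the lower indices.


Christoffel symbols Gamma^k_{ij} are symmetric in i,j, so there are d * d(d+1)/2 independent symbols.
d = 11
d(d+1)/2 = 11 * 12 / 2 = 66
Total = 11 * 66 = 726

726


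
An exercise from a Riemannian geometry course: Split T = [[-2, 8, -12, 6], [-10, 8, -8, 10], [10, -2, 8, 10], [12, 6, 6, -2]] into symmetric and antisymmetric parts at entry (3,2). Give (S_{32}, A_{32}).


T_{32} = -2
T_{23} = -8
S_{32} = (-2 + -8)/2 = -10/2 = -5
A_{32} = (-2 - -8)/2 = 6/2 = 3
Check: S + A = -5 + 3 = -2 = T_{32}.

(-5, 3)


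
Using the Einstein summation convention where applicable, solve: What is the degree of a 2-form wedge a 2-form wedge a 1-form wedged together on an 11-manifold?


The degree of a wedge product is the sum of the degrees of the individual forms.
Degrees: 2, 2, 1
Total degree = 2 + 2 + 1 = 5

5


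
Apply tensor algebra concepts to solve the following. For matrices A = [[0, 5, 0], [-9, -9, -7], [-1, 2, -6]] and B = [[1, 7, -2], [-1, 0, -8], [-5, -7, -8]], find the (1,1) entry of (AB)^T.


(AB)^T_{ij} = (AB)_{ji} = sum_k A_{jk} B_{ki}.
For i=1, j=1 we need (AB)_{11}:
A_{11} * B_{11} = 0 * 1 = 0
A_{12} * B_{21} = 5 * -1 = -5
A_{13} * B_{31} = 0 * -5 = 0
Sum = 0 + -5 + 0 = -5

-5


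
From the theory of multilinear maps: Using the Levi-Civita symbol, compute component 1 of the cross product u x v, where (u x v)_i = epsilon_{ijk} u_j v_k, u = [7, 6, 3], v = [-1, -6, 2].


(u x v)_1 = sum_{j,k} epsilon_{1jk} u_j v_k. Only permutations of (1,2,3) contribute; the two non-zero terms are:
eps_{123} u_2 v_3 = 1 * 6 * 2 = 12
eps_{132} u_3 v_2 = -1 * 3 * -6 = 18
(u x v)_1 = 30

30


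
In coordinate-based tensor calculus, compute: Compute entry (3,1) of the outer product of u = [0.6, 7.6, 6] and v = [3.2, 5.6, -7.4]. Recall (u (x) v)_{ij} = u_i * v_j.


The outer product entry T_{ij} = u_i * v_j.
We need i=3, j=1.
u_3 = 6, v_1 = 3.2
T_{3,1} = 6 * 3.2 = 19.2

19.2


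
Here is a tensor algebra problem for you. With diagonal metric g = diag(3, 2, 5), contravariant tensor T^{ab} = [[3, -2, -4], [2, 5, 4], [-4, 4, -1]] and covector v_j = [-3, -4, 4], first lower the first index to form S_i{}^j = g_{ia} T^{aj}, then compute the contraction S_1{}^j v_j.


Step 1: lower the first index. For a diagonal metric, g_{ia} T^{aj} = g_{ii} T^{ij} (no sum on i).
g_{11} = 3
S_1{}^1 = 3 * T^{11} = 3 * 3 = 9
S_1{}^2 = 3 * T^{12} = 3 * -2 = -6
S_1{}^3 = 3 * T^{13} = 3 * -4 = -12
Step 2: contract S_1{}^j with v_j.
S_1{}^1 * v_1 = 9 * -3 = -27
S_1{}^2 * v_2 = -6 * -4 = 24
S_1{}^3 * v_3 = -12 * 4 = -48
Result = -27 + 24 + -48 = -51

-51


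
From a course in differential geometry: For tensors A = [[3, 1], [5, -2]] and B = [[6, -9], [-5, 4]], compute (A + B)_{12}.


Tensor addition is component-wise: (A + B)_{ij} = A_{ij} + B_{ij}.
A_{12} = 1
B_{12} = -9
(A + B)_{12} = 1 + -9 = -8

-8


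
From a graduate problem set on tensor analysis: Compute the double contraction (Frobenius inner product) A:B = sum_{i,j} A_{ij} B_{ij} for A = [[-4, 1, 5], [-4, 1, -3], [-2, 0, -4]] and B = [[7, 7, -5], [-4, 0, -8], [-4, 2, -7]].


A:B = sum over all i,j of A_{ij} * B_{ij}.
Row 1: -4*7=-28, 1*7=7, 5*-5=-25 => row sum = -46
Row 2: -4*-4=16, 1*0=0, -3*-8=24 => row sum = 40
Row 3: -2*-4=8, 0*2=0, -4*-7=28 => row sum = 36
Total = -46 + 40 + 36 = 30

30


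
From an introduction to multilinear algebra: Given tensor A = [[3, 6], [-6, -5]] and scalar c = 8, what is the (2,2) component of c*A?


Scalar multiplication: (cA)_{ij} = c * A_{ij}.
c = 8
A_{22} = -5
(cA)_{22} = 8 * -5 = -40

-40


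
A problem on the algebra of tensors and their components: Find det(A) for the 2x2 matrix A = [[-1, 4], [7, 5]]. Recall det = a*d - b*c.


For a 2x2 matrix [[a, b], [c, d]], det = a*d - b*c.
a = -1, b = 4, c = 7, d = 5
a*d = -1 * 5 = -5
b*c = 4 * 7 = 28
det = -5 - 28 = -33

-33


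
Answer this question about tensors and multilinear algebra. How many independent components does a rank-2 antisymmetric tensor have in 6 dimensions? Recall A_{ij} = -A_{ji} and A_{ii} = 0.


An antisymmetric rank-2 tensor satisfies A_{ij} = -A_{ji}, so diagonal entries are zero.
The independent components are the upper-triangular entries: C(n, 2) = n(n-1)/2.
n = 6
C(6, 2) = 6 * 5 / 2 = 30 / 2 = 15

15


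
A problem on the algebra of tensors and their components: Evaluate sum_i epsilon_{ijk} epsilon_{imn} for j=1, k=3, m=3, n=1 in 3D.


Using the identity: epsilon_{ijk} epsilon_{imn} = delta_{jm} delta_{kn} - delta_{jn} delta_{km}.
delta_{13} = 0
delta_{31} = 0
delta_{11} = 1
delta_{33} = 1
Result = 0 * 0 - 1 * 1 = 0 - 1 = -1

-1


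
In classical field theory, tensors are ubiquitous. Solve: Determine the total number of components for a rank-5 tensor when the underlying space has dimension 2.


The number of components of a rank-r tensor in d dimensions is d^r.
Here d = 2 and r = 5.
2^5 = 32

32


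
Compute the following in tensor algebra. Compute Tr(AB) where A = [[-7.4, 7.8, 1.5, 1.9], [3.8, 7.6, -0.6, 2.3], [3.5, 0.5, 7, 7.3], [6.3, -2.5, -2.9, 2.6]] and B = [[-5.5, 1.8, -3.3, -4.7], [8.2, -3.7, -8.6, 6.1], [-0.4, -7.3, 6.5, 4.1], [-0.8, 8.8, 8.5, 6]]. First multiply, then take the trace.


Tr(AB) = sum_i (AB)_{ii} where (AB)_{ii} = sum_k A_{ik} B_{ki}.
(AB)_{11} = -7.4*-5.5 + 7.8*8.2 + 1.5*-0.4 + 1.9*-0.8 = 102.54
(AB)_{22} = 3.8*1.8 + 7.6*-3.7 + -0.6*-7.3 + 2.3*8.8 = 3.34
(AB)_{33} = 3.5*-3.3 + 0.5*-8.6 + 7*6.5 + 7.3*8.5 = 91.7
(AB)_{44} = 6.3*-4.7 + -2.5*6.1 + -2.9*4.1 + 2.6*6 = -41.15
Tr(AB) = 102.54 + 3.34 + 91.7 + -41.15 = 156.43

156.43


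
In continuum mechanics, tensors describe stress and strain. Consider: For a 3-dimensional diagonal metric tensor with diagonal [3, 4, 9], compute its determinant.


For a diagonal metric, the determinant is the product of diagonal entries.
Diagonal entries: 3, 4, 9
det(g) = 3 * 4 * 9 = 108

108


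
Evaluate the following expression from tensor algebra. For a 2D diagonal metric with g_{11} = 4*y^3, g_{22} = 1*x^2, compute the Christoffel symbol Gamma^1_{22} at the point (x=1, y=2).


For a diagonal metric, Gamma^k_{ij} = (1/2) g^{kk} (dg_{ik}/dx_j + dg_{jk}/dx_i - dg_{ij}/dx_k).
The metric is diagonal, so g_{ab} = 0 for a != b.
At the given point: g_{11} = 32, g_{22} = 1
g^{11} = 1/32
dg_{21}/dx_2 = 0 (off-diagonal)
dg_{21}/dx_2 = 0 (off-diagonal)
dg_{22}/dx_1 = dg_{22}/dx_1 = 2
Numerator = 0 + 0 - 2 = -2
Gamma^1_{22} = -2 / (2 * 32) = -1/32

-1/32


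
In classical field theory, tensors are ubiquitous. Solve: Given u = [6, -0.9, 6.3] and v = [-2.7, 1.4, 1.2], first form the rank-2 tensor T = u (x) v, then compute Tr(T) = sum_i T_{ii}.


The outer product gives T_{ij} = u_i v_j.
The trace (contraction) is Tr(T) = sum_i T_{ii} = sum_i u_i v_i.
Diagonal entries:
T_{11} = u_1 * v_1 = 6 * -2.7 = -16.2
T_{22} = u_2 * v_2 = -0.9 * 1.4 = -1.26
T_{33} = u_3 * v_3 = 6.3 * 1.2 = 7.56
Tr(T) = -16.2 + -1.26 + 7.56 = -9.9

-9.9


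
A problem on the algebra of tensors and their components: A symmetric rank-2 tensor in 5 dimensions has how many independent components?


A symmetric rank-2 tensor in d dimensions has d(d+1)/2 independent components.
d = 5
d(d+1)/2 = 5 * 6 / 2 = 30 / 2 = 15

15


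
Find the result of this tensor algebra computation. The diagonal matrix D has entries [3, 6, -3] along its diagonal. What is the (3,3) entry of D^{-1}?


For a diagonal matrix, the inverse has entries (D^{-1})_{ii} = 1/d_{ii}.
The diagonal entries are: d_{11} = 3, d_{22} = 6, d_{33} = -3
We need (D^{-1})_{33} = 1/d_{33} = 1/-3 = -1/3

-1/3


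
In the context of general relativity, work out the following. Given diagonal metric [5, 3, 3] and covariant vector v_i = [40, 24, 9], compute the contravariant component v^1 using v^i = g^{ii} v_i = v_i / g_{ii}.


To raise an index with a diagonal metric: v^i = v_i / g_{ii}.
For index 1: v_1 = 40, g_{11} = 5
v^1 = 40 / 5 = 8

8


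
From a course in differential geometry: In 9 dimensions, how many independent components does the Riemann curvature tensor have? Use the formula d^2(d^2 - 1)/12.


The Riemann tensor in d dimensions has d^2(d^2 - 1)/12 independent components.
d = 9, so d^2 = 81
d^2 - 1 = 80
d^2(d^2 - 1) = 81 * 80 = 6480
Divide by 12: 6480 / 12 = 540

540


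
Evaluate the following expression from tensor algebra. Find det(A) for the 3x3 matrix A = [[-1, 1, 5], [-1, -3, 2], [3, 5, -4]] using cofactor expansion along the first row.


Expanding along the first row, det(A) = a11*M_11 - a12*M_12 + a13*M_13, where M_1j is the (1,j) minor.
Minor M_11 = -3*-4 - 2*5 = 2
Minor M_12 = -1*-4 - 2*3 = -2
Minor M_13 = -1*5 - -3*3 = 4
det = -1*(2) - 1*(-2) + 5*(4)
    = -2 - -2 + 20
    = 20

20


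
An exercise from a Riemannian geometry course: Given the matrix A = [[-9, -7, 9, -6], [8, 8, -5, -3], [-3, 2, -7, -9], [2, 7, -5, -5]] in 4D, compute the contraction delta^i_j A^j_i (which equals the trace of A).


The contraction (trace) of a rank-2 tensor is the sum of its diagonal elements.
Diagonal entries: A[1,1] = -9, A[2,2] = 8, A[3,3] = -7, A[4,4] = -5
Tr(A) = -9 + 8 + -7 + -5 = -13

-13


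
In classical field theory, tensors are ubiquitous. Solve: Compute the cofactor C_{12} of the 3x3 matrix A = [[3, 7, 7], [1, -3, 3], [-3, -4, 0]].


To find cofactor C_{12}, delete row 1 and column 2.
The resulting 2x2 submatrix is: [[1, 3], [-3, 0]]
Minor M_{12} = 1*0 - 3*-3
  = 0 - -9 = 9
Sign = (-1)^(1+2) = (-1)^3 = -1
Cofactor C_{12} = -1 * 9 = -9

-9


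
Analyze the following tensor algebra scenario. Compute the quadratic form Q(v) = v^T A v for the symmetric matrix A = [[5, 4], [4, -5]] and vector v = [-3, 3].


First compute Av:
(Av)_1 = 5*-3 + 4*3 = -3
(Av)_2 = 4*-3 + -5*3 = -27
Av = [-3, -27]
Then v^T (Av) = -3*-3 + 3*-27
= 9 + -81 = -72

-72


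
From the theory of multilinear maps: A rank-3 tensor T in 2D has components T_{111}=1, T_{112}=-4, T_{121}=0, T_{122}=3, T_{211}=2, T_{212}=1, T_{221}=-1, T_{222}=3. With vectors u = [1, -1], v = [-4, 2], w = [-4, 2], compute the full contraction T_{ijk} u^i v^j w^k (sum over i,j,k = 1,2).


S = sum over i,j,k of T_{ijk} u_i v_j w_k. Expanding all 8 terms:
T_{111}*u_1*v_1*w_1 = 1*1*-4*-4 = 16  (running total: 16)
T_{112}*u_1*v_1*w_2 = -4*1*-4*2 = 32  (running total: 48)
T_{121}*u_1*v_2*w_1 = 0*1*2*-4 = 0  (running total: 48)
T_{122}*u_1*v_2*w_2 = 3*1*2*2 = 12  (running total: 60)
T_{211}*u_2*v_1*w_1 = 2*-1*-4*-4 = -32  (running total: 28)
T_{212}*u_2*v_1*w_2 = 1*-1*-4*2 = 8  (running total: 36)
T_{221}*u_2*v_2*w_1 = -1*-1*2*-4 = -8  (running total: 28)
T_{222}*u_2*v_2*w_2 = 3*-1*2*2 = -12  (running total: 16)
S = 16

16


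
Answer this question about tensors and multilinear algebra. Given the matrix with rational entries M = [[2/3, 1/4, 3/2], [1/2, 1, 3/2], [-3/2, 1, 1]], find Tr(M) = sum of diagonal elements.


The trace is the sum of diagonal entries.
Diagonal: M[1,1] = 2/3, M[2,2] = 1, M[3,3] = 1
Tr(M) = 2/3 + 1 + 1
Computing step by step:
After adding M[1,1]: 2/3
After adding M[2,2]: 5/3
After adding M[3,3]: 8/3
Tr(M) = 8/3

8/3


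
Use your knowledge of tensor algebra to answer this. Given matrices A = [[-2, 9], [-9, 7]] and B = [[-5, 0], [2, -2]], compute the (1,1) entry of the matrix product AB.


(AB)_{ij} = sum_k A_{ik} B_{kj}.
For i=1, j=1:
A_{11} * B_{11} = -2 * -5 = 10
A_{12} * B_{21} = 9 * 2 = 18
Sum = 10 + 18 = 28

28


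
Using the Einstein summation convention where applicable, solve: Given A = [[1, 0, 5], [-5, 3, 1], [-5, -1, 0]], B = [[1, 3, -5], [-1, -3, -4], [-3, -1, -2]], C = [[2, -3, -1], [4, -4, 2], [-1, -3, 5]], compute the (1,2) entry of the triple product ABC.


(ABC)_{12} = sum_m (AB)_{1m} C_{m2}. First compute row 1 of AB.
(AB)_{11} = 1*1 + 0*-1 + 5*-3 = -14
(AB)_{12} = 1*3 + 0*-3 + 5*-1 = -2
(AB)_{13} = 1*-5 + 0*-4 + 5*-2 = -15
Now contract with column 2 of C:
(AB)_{11} * C_{12} = -14 * -3 = 42
(AB)_{12} * C_{22} = -2 * -4 = 8
(AB)_{13} * C_{32} = -15 * -3 = 45
(ABC)_{12} = 42 + 8 + 45 = 95

95


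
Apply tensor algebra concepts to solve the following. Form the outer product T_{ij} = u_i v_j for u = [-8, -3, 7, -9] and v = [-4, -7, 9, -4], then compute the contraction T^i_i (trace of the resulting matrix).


The outer product gives T_{ij} = u_i v_j.
The trace (contraction) is Tr(T) = sum_i T_{ii} = sum_i u_i v_i.
Diagonal entries:
T_{11} = u_1 * v_1 = -8 * -4 = 32
T_{22} = u_2 * v_2 = -3 * -7 = 21
T_{33} = u_3 * v_3 = 7 * 9 = 63
T_{44} = u_4 * v_4 = -9 * -4 = 36
Tr(T) = 32 + 21 + 63 + 36 = 152

152


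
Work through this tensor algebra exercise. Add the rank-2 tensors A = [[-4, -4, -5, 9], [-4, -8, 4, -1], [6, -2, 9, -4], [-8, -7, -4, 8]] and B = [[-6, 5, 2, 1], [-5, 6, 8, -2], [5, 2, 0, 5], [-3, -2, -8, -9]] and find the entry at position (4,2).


Tensor addition is component-wise: (A + B)_{ij} = A_{ij} + B_{ij}.
A_{42} = -7
B_{42} = -2
(A + B)_{42} = -7 + -2 = -9

-9


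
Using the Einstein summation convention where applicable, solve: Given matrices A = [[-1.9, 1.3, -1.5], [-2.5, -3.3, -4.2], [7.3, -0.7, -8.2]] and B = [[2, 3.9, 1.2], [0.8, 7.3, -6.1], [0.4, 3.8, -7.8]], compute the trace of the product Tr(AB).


Tr(AB) = sum_i (AB)_{ii} where (AB)_{ii} = sum_k A_{ik} B_{ki}.
(AB)_{11} = -1.9*2 + 1.3*0.8 + -1.5*0.4 = -3.36
(AB)_{22} = -2.5*3.9 + -3.3*7.3 + -4.2*3.8 = -49.8
(AB)_{33} = 7.3*1.2 + -0.7*-6.1 + -8.2*-7.8 = 76.99
Tr(AB) = -3.36 + -49.8 + 76.99 = 23.83

23.83


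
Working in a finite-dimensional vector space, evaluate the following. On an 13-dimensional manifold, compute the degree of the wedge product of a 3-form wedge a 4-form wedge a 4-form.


The degree of a wedge product is the sum of the degrees of the individual forms.
Degrees: 3, 4, 4
Total degree = 3 + 4 + 4 = 11

11


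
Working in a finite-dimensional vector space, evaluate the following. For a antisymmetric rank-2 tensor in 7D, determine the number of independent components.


A antisymmetric rank-2 tensor in d dimensions has d(d-1)/2 independent components.
d = 7
d(d-1)/2 = 7 * 6 / 2 = 42 / 2 = 21

21
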